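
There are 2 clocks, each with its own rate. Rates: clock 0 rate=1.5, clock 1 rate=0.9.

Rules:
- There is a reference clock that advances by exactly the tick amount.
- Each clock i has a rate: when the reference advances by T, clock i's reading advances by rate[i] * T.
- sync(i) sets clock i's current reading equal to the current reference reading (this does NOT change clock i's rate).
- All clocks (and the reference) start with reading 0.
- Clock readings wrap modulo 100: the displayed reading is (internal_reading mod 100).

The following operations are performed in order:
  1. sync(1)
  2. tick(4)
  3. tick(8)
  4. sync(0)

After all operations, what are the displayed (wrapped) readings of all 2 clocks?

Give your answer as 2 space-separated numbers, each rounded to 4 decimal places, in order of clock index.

After op 1 sync(1): ref=0.0000 raw=[0.0000 0.0000]
After op 2 tick(4): ref=4.0000 raw=[6.0000 3.6000]
After op 3 tick(8): ref=12.0000 raw=[18.0000 10.8000]
After op 4 sync(0): ref=12.0000 raw=[12.0000 10.8000]
Wrap final raw readings (mod 100): 12.0000 mod 100 = 12.0000; 10.8000 mod 100 = 10.8000

Answer: 12.0000 10.8000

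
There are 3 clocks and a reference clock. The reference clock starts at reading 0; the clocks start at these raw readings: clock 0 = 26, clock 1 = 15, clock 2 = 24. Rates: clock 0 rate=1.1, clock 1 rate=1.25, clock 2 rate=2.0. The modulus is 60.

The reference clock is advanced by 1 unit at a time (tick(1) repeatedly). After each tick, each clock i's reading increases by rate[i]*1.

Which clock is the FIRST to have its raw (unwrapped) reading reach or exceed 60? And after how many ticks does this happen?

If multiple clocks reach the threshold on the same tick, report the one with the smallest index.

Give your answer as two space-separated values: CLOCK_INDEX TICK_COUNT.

Answer: 2 18

Derivation:
clock 0: start=26, rate=1.1, needs 60-26 = 34; ticks = ceil(34/1.1) = ceil(30.9091) = 31; reading at tick 31 = 26 + 1.1*31 = 60.1000
clock 1: start=15, rate=1.25, needs 60-15 = 45; ticks = ceil(45/1.25) = ceil(36.0000) = 36; reading at tick 36 = 15 + 1.25*36 = 60.0000
clock 2: start=24, rate=2.0, needs 60-24 = 36; ticks = ceil(36/2.0) = ceil(18.0000) = 18; reading at tick 18 = 24 + 2.0*18 = 60.0000
Minimum tick count = 18; winners = [2]; smallest index = 2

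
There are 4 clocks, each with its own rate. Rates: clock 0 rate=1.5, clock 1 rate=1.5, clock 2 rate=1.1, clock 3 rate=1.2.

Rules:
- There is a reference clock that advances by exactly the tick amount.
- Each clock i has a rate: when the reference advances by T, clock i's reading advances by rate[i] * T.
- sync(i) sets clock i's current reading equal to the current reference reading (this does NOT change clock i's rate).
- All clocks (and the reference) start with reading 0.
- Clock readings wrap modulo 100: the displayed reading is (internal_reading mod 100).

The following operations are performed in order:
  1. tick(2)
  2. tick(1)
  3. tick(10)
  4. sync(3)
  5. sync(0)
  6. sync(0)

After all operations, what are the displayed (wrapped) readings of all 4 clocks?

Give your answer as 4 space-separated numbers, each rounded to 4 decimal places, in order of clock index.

Answer: 13.0000 19.5000 14.3000 13.0000

Derivation:
After op 1 tick(2): ref=2.0000 raw=[3.0000 3.0000 2.2000 2.4000]
After op 2 tick(1): ref=3.0000 raw=[4.5000 4.5000 3.3000 3.6000]
After op 3 tick(10): ref=13.0000 raw=[19.5000 19.5000 14.3000 15.6000]
After op 4 sync(3): ref=13.0000 raw=[19.5000 19.5000 14.3000 13.0000]
After op 5 sync(0): ref=13.0000 raw=[13.0000 19.5000 14.3000 13.0000]
After op 6 sync(0): ref=13.0000 raw=[13.0000 19.5000 14.3000 13.0000]
Wrap final raw readings (mod 100): 13.0000 mod 100 = 13.0000; 19.5000 mod 100 = 19.5000; 14.3000 mod 100 = 14.3000; 13.0000 mod 100 = 13.0000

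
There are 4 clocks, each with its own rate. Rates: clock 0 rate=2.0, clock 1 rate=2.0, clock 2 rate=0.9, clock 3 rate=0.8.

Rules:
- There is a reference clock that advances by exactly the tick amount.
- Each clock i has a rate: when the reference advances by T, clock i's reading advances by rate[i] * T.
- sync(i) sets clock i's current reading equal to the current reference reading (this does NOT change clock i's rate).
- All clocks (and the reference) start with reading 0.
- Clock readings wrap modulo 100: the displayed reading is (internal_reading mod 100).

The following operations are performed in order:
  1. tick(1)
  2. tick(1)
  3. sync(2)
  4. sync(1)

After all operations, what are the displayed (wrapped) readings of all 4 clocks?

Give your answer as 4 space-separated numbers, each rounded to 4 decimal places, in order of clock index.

Answer: 4.0000 2.0000 2.0000 1.6000

Derivation:
After op 1 tick(1): ref=1.0000 raw=[2.0000 2.0000 0.9000 0.8000]
After op 2 tick(1): ref=2.0000 raw=[4.0000 4.0000 1.8000 1.6000]
After op 3 sync(2): ref=2.0000 raw=[4.0000 4.0000 2.0000 1.6000]
After op 4 sync(1): ref=2.0000 raw=[4.0000 2.0000 2.0000 1.6000]
Wrap final raw readings (mod 100): 4.0000 mod 100 = 4.0000; 2.0000 mod 100 = 2.0000; 2.0000 mod 100 = 2.0000; 1.6000 mod 100 = 1.6000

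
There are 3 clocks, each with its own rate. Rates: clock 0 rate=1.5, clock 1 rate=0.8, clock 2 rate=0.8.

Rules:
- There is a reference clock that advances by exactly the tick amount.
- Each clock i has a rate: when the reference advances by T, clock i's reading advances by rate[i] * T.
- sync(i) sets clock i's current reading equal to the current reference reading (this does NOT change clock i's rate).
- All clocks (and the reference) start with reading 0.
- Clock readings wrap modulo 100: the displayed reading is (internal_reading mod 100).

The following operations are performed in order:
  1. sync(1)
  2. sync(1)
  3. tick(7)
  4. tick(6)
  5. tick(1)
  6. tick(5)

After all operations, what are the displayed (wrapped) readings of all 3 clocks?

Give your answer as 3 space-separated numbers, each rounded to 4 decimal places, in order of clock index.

Answer: 28.5000 15.2000 15.2000

Derivation:
After op 1 sync(1): ref=0.0000 raw=[0.0000 0.0000 0.0000]
After op 2 sync(1): ref=0.0000 raw=[0.0000 0.0000 0.0000]
After op 3 tick(7): ref=7.0000 raw=[10.5000 5.6000 5.6000]
After op 4 tick(6): ref=13.0000 raw=[19.5000 10.4000 10.4000]
After op 5 tick(1): ref=14.0000 raw=[21.0000 11.2000 11.2000]
After op 6 tick(5): ref=19.0000 raw=[28.5000 15.2000 15.2000]
Wrap final raw readings (mod 100): 28.5000 mod 100 = 28.5000; 15.2000 mod 100 = 15.2000; 15.2000 mod 100 = 15.2000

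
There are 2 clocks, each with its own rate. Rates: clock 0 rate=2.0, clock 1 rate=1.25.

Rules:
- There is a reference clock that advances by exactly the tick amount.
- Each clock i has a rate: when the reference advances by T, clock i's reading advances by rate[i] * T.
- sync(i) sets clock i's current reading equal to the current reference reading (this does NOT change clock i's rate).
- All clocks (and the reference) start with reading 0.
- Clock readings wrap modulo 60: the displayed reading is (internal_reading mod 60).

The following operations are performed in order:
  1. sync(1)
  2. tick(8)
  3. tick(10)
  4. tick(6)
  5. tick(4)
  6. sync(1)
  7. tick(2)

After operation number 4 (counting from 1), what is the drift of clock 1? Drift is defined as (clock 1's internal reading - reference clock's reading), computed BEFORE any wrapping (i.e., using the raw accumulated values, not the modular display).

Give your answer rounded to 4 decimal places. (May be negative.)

After op 1 sync(1): ref=0.0000 raw=[0.0000 0.0000]
After op 2 tick(8): ref=8.0000 raw=[16.0000 10.0000]
After op 3 tick(10): ref=18.0000 raw=[36.0000 22.5000]
After op 4 tick(6): ref=24.0000 raw=[48.0000 30.0000]
Drift of clock 1 after op 4: 30.0000 - 24.0000 = 6.0000

Answer: 6.0000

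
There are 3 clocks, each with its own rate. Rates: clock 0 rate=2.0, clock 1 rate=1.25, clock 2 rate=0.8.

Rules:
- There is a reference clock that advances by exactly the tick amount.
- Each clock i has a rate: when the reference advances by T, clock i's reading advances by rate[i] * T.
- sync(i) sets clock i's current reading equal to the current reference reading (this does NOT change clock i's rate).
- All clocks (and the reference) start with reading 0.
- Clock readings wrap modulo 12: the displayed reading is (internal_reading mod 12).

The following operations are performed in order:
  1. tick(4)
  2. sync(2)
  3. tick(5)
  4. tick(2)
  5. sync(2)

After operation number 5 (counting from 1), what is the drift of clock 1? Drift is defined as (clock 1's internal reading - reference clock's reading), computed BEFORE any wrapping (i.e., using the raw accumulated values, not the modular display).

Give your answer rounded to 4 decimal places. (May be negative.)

After op 1 tick(4): ref=4.0000 raw=[8.0000 5.0000 3.2000]
After op 2 sync(2): ref=4.0000 raw=[8.0000 5.0000 4.0000]
After op 3 tick(5): ref=9.0000 raw=[18.0000 11.2500 8.0000]
After op 4 tick(2): ref=11.0000 raw=[22.0000 13.7500 9.6000]
After op 5 sync(2): ref=11.0000 raw=[22.0000 13.7500 11.0000]
Drift of clock 1 after op 5: 13.7500 - 11.0000 = 2.7500

Answer: 2.7500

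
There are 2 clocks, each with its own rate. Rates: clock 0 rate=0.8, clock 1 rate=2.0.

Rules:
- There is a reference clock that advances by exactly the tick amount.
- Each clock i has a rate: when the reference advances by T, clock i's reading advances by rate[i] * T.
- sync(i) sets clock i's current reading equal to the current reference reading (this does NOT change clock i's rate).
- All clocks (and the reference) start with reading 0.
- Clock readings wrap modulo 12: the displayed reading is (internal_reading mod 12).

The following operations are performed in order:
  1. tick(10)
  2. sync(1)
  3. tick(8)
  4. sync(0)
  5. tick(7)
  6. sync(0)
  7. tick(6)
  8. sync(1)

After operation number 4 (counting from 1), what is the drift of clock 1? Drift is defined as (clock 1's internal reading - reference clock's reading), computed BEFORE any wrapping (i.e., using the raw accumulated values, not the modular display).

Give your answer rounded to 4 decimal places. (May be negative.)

Answer: 8.0000

Derivation:
After op 1 tick(10): ref=10.0000 raw=[8.0000 20.0000]
After op 2 sync(1): ref=10.0000 raw=[8.0000 10.0000]
After op 3 tick(8): ref=18.0000 raw=[14.4000 26.0000]
After op 4 sync(0): ref=18.0000 raw=[18.0000 26.0000]
Drift of clock 1 after op 4: 26.0000 - 18.0000 = 8.0000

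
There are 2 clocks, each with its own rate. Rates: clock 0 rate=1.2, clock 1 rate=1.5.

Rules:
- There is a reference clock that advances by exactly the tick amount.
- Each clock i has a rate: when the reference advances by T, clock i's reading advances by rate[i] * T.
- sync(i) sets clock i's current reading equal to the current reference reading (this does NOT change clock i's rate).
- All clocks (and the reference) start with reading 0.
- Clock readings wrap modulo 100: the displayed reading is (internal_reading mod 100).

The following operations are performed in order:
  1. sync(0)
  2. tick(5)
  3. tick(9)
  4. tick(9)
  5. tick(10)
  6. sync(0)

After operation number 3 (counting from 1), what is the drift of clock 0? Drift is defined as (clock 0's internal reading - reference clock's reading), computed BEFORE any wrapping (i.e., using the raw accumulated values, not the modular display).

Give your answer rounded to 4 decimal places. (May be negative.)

Answer: 2.8000

Derivation:
After op 1 sync(0): ref=0.0000 raw=[0.0000 0.0000]
After op 2 tick(5): ref=5.0000 raw=[6.0000 7.5000]
After op 3 tick(9): ref=14.0000 raw=[16.8000 21.0000]
Drift of clock 0 after op 3: 16.8000 - 14.0000 = 2.8000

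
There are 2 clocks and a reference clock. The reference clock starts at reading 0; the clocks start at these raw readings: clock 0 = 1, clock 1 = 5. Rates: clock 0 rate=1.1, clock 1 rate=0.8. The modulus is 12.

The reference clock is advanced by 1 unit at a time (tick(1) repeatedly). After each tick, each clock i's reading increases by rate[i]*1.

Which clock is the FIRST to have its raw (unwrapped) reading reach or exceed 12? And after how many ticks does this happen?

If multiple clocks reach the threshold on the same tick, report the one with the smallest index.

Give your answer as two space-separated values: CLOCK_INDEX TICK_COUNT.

Answer: 1 9

Derivation:
clock 0: start=1, rate=1.1, needs 12-1 = 11; ticks = ceil(11/1.1) = ceil(10.0000) = 10; reading at tick 10 = 1 + 1.1*10 = 12.0000
clock 1: start=5, rate=0.8, needs 12-5 = 7; ticks = ceil(7/0.8) = ceil(8.7500) = 9; reading at tick 9 = 5 + 0.8*9 = 12.2000
Minimum tick count = 9; winners = [1]; smallest index = 1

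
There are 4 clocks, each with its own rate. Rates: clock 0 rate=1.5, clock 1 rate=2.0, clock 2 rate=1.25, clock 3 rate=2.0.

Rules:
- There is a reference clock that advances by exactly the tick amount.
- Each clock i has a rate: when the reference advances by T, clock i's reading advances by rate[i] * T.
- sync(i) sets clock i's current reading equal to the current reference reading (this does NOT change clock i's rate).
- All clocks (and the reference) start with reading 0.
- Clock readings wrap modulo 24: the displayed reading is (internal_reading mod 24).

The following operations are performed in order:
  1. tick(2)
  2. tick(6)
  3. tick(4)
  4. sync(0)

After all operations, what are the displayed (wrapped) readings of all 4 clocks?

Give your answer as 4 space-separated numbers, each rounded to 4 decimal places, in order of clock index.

Answer: 12.0000 0.0000 15.0000 0.0000

Derivation:
After op 1 tick(2): ref=2.0000 raw=[3.0000 4.0000 2.5000 4.0000]
After op 2 tick(6): ref=8.0000 raw=[12.0000 16.0000 10.0000 16.0000]
After op 3 tick(4): ref=12.0000 raw=[18.0000 24.0000 15.0000 24.0000]
After op 4 sync(0): ref=12.0000 raw=[12.0000 24.0000 15.0000 24.0000]
Wrap final raw readings (mod 24): 12.0000 mod 24 = 12.0000; 24.0000 mod 24 = 0.0000; 15.0000 mod 24 = 15.0000; 24.0000 mod 24 = 0.0000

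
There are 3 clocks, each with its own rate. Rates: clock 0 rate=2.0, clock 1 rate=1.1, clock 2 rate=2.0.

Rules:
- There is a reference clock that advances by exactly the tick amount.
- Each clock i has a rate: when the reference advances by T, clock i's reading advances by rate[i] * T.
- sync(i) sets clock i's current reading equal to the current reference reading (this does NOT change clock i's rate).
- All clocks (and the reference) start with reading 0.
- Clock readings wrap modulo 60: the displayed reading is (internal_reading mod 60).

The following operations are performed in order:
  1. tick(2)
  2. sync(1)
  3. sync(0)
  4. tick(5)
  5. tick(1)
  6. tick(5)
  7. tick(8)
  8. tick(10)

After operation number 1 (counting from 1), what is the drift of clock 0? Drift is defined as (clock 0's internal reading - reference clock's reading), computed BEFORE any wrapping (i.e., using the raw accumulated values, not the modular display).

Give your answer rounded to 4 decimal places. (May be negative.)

Answer: 2.0000

Derivation:
After op 1 tick(2): ref=2.0000 raw=[4.0000 2.2000 4.0000]
Drift of clock 0 after op 1: 4.0000 - 2.0000 = 2.0000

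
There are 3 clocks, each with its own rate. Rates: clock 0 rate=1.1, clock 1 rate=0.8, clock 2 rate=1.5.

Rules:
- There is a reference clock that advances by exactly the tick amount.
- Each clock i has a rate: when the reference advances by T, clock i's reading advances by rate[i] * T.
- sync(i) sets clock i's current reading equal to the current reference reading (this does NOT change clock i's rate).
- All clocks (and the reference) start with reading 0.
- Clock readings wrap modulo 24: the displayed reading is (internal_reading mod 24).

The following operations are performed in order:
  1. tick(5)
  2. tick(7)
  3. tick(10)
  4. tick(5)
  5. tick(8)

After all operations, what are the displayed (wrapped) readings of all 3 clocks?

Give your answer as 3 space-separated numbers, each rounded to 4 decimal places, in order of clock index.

Answer: 14.5000 4.0000 4.5000

Derivation:
After op 1 tick(5): ref=5.0000 raw=[5.5000 4.0000 7.5000]
After op 2 tick(7): ref=12.0000 raw=[13.2000 9.6000 18.0000]
After op 3 tick(10): ref=22.0000 raw=[24.2000 17.6000 33.0000]
After op 4 tick(5): ref=27.0000 raw=[29.7000 21.6000 40.5000]
After op 5 tick(8): ref=35.0000 raw=[38.5000 28.0000 52.5000]
Wrap final raw readings (mod 24): 38.5000 mod 24 = 14.5000; 28.0000 mod 24 = 4.0000; 52.5000 mod 24 = 4.5000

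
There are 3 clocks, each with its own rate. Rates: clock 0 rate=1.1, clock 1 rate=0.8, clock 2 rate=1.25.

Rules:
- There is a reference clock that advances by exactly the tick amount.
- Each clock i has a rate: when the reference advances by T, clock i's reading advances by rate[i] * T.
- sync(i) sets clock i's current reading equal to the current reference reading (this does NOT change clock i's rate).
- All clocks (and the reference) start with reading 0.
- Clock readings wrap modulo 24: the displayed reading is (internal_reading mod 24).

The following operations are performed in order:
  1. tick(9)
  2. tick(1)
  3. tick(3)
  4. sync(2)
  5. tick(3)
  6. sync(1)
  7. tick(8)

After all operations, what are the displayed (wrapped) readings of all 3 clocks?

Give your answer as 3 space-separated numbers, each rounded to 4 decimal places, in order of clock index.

After op 1 tick(9): ref=9.0000 raw=[9.9000 7.2000 11.2500]
After op 2 tick(1): ref=10.0000 raw=[11.0000 8.0000 12.5000]
After op 3 tick(3): ref=13.0000 raw=[14.3000 10.4000 16.2500]
After op 4 sync(2): ref=13.0000 raw=[14.3000 10.4000 13.0000]
After op 5 tick(3): ref=16.0000 raw=[17.6000 12.8000 16.7500]
After op 6 sync(1): ref=16.0000 raw=[17.6000 16.0000 16.7500]
After op 7 tick(8): ref=24.0000 raw=[26.4000 22.4000 26.7500]
Wrap final raw readings (mod 24): 26.4000 mod 24 = 2.4000; 22.4000 mod 24 = 22.4000; 26.7500 mod 24 = 2.7500

Answer: 2.4000 22.4000 2.7500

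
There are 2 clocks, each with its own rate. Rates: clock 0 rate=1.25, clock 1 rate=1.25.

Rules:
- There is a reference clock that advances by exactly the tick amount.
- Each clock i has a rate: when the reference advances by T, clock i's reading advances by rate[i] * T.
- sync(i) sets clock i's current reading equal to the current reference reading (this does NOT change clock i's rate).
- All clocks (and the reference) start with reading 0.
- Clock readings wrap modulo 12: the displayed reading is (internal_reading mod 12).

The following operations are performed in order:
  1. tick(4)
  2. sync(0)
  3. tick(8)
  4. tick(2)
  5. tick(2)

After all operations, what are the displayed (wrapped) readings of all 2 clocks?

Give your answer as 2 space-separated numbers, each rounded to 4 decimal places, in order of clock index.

Answer: 7.0000 8.0000

Derivation:
After op 1 tick(4): ref=4.0000 raw=[5.0000 5.0000]
After op 2 sync(0): ref=4.0000 raw=[4.0000 5.0000]
After op 3 tick(8): ref=12.0000 raw=[14.0000 15.0000]
After op 4 tick(2): ref=14.0000 raw=[16.5000 17.5000]
After op 5 tick(2): ref=16.0000 raw=[19.0000 20.0000]
Wrap final raw readings (mod 12): 19.0000 mod 12 = 7.0000; 20.0000 mod 12 = 8.0000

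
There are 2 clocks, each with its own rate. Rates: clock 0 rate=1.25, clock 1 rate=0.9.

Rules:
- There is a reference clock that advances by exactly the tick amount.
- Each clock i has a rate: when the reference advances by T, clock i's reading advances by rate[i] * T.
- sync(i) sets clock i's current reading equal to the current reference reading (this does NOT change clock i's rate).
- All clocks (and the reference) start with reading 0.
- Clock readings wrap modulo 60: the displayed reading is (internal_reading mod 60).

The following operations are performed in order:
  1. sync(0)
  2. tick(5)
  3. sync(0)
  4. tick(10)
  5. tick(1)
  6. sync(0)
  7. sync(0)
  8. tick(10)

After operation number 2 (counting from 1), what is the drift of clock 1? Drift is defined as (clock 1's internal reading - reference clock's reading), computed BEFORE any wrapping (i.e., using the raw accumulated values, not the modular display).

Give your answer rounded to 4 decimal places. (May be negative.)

Answer: -0.5000

Derivation:
After op 1 sync(0): ref=0.0000 raw=[0.0000 0.0000]
After op 2 tick(5): ref=5.0000 raw=[6.2500 4.5000]
Drift of clock 1 after op 2: 4.5000 - 5.0000 = -0.5000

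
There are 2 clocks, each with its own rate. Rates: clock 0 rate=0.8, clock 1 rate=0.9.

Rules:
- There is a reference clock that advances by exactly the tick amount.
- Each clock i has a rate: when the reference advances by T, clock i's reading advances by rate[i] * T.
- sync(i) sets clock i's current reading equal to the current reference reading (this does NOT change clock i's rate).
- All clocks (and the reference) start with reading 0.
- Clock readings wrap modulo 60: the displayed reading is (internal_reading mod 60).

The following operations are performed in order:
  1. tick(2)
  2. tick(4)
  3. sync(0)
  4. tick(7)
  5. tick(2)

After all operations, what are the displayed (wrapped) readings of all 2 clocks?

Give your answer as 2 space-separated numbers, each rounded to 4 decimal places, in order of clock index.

Answer: 13.2000 13.5000

Derivation:
After op 1 tick(2): ref=2.0000 raw=[1.6000 1.8000]
After op 2 tick(4): ref=6.0000 raw=[4.8000 5.4000]
After op 3 sync(0): ref=6.0000 raw=[6.0000 5.4000]
After op 4 tick(7): ref=13.0000 raw=[11.6000 11.7000]
After op 5 tick(2): ref=15.0000 raw=[13.2000 13.5000]
Wrap final raw readings (mod 60): 13.2000 mod 60 = 13.2000; 13.5000 mod 60 = 13.5000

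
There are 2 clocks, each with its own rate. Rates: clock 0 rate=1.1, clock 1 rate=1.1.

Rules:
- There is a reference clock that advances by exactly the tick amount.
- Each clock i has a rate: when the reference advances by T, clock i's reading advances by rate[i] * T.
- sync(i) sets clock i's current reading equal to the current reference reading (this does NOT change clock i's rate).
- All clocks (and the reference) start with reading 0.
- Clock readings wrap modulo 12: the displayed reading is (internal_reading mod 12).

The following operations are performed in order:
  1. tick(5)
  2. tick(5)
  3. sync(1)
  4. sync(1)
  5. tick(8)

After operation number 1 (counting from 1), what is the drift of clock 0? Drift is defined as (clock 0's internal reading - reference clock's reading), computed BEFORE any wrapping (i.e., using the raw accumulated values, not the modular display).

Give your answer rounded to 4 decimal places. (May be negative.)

After op 1 tick(5): ref=5.0000 raw=[5.5000 5.5000]
Drift of clock 0 after op 1: 5.5000 - 5.0000 = 0.5000

Answer: 0.5000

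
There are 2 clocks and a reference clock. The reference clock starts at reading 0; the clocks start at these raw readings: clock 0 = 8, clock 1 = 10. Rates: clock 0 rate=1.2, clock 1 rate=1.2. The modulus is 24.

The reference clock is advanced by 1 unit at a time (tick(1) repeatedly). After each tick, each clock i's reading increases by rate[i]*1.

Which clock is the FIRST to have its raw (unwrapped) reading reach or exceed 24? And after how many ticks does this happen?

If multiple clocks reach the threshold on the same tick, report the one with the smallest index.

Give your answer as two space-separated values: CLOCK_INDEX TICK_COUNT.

Answer: 1 12

Derivation:
clock 0: start=8, rate=1.2, needs 24-8 = 16; ticks = ceil(16/1.2) = ceil(13.3333) = 14; reading at tick 14 = 8 + 1.2*14 = 24.8000
clock 1: start=10, rate=1.2, needs 24-10 = 14; ticks = ceil(14/1.2) = ceil(11.6667) = 12; reading at tick 12 = 10 + 1.2*12 = 24.4000
Minimum tick count = 12; winners = [1]; smallest index = 1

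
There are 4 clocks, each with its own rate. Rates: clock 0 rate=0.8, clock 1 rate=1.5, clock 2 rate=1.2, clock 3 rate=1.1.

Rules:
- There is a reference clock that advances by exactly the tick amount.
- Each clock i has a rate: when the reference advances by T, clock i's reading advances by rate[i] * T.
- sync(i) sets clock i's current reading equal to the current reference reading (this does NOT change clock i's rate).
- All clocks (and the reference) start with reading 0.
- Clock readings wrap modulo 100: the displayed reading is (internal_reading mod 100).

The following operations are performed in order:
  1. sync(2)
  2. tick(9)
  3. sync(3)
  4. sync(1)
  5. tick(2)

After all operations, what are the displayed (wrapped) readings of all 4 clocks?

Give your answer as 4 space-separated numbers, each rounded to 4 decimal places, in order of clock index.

Answer: 8.8000 12.0000 13.2000 11.2000

Derivation:
After op 1 sync(2): ref=0.0000 raw=[0.0000 0.0000 0.0000 0.0000]
After op 2 tick(9): ref=9.0000 raw=[7.2000 13.5000 10.8000 9.9000]
After op 3 sync(3): ref=9.0000 raw=[7.2000 13.5000 10.8000 9.0000]
After op 4 sync(1): ref=9.0000 raw=[7.2000 9.0000 10.8000 9.0000]
After op 5 tick(2): ref=11.0000 raw=[8.8000 12.0000 13.2000 11.2000]
Wrap final raw readings (mod 100): 8.8000 mod 100 = 8.8000; 12.0000 mod 100 = 12.0000; 13.2000 mod 100 = 13.2000; 11.2000 mod 100 = 11.2000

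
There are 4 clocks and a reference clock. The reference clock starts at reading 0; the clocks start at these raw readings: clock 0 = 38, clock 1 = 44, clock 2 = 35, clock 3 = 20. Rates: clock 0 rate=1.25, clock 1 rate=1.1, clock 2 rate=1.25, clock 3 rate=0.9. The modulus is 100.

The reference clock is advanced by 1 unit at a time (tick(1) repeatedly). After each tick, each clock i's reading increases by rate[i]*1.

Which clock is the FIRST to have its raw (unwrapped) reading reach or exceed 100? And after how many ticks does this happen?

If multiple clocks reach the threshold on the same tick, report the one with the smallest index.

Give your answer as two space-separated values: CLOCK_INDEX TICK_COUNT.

Answer: 0 50

Derivation:
clock 0: start=38, rate=1.25, needs 100-38 = 62; ticks = ceil(62/1.25) = ceil(49.6000) = 50; reading at tick 50 = 38 + 1.25*50 = 100.5000
clock 1: start=44, rate=1.1, needs 100-44 = 56; ticks = ceil(56/1.1) = ceil(50.9091) = 51; reading at tick 51 = 44 + 1.1*51 = 100.1000
clock 2: start=35, rate=1.25, needs 100-35 = 65; ticks = ceil(65/1.25) = ceil(52.0000) = 52; reading at tick 52 = 35 + 1.25*52 = 100.0000
clock 3: start=20, rate=0.9, needs 100-20 = 80; ticks = ceil(80/0.9) = ceil(88.8889) = 89; reading at tick 89 = 20 + 0.9*89 = 100.1000
Minimum tick count = 50; winners = [0]; smallest index = 0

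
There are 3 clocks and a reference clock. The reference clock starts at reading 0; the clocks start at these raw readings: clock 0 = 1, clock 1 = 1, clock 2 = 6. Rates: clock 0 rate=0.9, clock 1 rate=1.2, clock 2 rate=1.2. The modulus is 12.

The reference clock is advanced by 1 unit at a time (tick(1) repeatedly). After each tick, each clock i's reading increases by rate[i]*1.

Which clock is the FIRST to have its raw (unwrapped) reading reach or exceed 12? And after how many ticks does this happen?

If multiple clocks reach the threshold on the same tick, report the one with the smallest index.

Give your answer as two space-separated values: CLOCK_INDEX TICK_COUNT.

Answer: 2 5

Derivation:
clock 0: start=1, rate=0.9, needs 12-1 = 11; ticks = ceil(11/0.9) = ceil(12.2222) = 13; reading at tick 13 = 1 + 0.9*13 = 12.7000
clock 1: start=1, rate=1.2, needs 12-1 = 11; ticks = ceil(11/1.2) = ceil(9.1667) = 10; reading at tick 10 = 1 + 1.2*10 = 13.0000
clock 2: start=6, rate=1.2, needs 12-6 = 6; ticks = ceil(6/1.2) = ceil(5.0000) = 5; reading at tick 5 = 6 + 1.2*5 = 12.0000
Minimum tick count = 5; winners = [2]; smallest index = 2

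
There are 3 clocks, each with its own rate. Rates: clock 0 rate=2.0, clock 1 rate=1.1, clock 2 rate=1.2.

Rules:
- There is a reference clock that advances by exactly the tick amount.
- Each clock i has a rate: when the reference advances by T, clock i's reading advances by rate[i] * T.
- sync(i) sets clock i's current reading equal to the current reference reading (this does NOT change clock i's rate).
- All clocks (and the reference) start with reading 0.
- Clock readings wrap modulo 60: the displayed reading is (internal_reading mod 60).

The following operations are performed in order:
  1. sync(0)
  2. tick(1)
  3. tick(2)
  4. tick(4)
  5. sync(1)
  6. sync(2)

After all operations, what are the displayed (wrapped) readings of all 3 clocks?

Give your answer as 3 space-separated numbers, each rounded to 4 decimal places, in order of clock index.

Answer: 14.0000 7.0000 7.0000

Derivation:
After op 1 sync(0): ref=0.0000 raw=[0.0000 0.0000 0.0000]
After op 2 tick(1): ref=1.0000 raw=[2.0000 1.1000 1.2000]
After op 3 tick(2): ref=3.0000 raw=[6.0000 3.3000 3.6000]
After op 4 tick(4): ref=7.0000 raw=[14.0000 7.7000 8.4000]
After op 5 sync(1): ref=7.0000 raw=[14.0000 7.0000 8.4000]
After op 6 sync(2): ref=7.0000 raw=[14.0000 7.0000 7.0000]
Wrap final raw readings (mod 60): 14.0000 mod 60 = 14.0000; 7.0000 mod 60 = 7.0000; 7.0000 mod 60 = 7.0000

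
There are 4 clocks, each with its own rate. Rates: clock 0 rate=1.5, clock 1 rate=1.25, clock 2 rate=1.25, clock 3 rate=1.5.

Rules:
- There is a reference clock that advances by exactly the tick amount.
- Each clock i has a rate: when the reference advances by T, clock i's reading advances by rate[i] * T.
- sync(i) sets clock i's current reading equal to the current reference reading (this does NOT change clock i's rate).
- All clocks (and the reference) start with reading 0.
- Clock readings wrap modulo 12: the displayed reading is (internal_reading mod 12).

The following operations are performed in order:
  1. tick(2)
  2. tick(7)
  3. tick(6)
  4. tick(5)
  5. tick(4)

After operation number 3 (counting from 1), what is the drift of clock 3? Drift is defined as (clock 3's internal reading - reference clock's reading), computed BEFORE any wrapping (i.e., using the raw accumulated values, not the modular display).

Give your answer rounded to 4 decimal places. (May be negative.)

Answer: 7.5000

Derivation:
After op 1 tick(2): ref=2.0000 raw=[3.0000 2.5000 2.5000 3.0000]
After op 2 tick(7): ref=9.0000 raw=[13.5000 11.2500 11.2500 13.5000]
After op 3 tick(6): ref=15.0000 raw=[22.5000 18.7500 18.7500 22.5000]
Drift of clock 3 after op 3: 22.5000 - 15.0000 = 7.5000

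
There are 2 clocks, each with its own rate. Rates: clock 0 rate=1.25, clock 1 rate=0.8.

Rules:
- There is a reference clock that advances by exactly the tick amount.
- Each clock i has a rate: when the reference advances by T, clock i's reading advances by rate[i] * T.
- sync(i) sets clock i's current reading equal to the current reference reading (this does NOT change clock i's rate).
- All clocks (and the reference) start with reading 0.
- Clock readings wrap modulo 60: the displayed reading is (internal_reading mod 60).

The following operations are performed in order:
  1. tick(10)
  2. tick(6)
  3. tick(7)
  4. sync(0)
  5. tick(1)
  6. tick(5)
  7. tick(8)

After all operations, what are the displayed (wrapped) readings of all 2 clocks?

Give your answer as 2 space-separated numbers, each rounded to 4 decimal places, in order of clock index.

Answer: 40.5000 29.6000

Derivation:
After op 1 tick(10): ref=10.0000 raw=[12.5000 8.0000]
After op 2 tick(6): ref=16.0000 raw=[20.0000 12.8000]
After op 3 tick(7): ref=23.0000 raw=[28.7500 18.4000]
After op 4 sync(0): ref=23.0000 raw=[23.0000 18.4000]
After op 5 tick(1): ref=24.0000 raw=[24.2500 19.2000]
After op 6 tick(5): ref=29.0000 raw=[30.5000 23.2000]
After op 7 tick(8): ref=37.0000 raw=[40.5000 29.6000]
Wrap final raw readings (mod 60): 40.5000 mod 60 = 40.5000; 29.6000 mod 60 = 29.6000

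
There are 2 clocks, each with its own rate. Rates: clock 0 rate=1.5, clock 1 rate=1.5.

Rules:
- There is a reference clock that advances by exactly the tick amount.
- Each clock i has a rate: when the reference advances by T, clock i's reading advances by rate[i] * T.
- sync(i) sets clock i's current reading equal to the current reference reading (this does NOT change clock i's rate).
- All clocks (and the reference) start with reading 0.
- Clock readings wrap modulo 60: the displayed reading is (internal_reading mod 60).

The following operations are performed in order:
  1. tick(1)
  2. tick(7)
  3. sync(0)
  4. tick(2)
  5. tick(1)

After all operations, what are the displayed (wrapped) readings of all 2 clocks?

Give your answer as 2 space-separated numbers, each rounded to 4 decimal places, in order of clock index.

Answer: 12.5000 16.5000

Derivation:
After op 1 tick(1): ref=1.0000 raw=[1.5000 1.5000]
After op 2 tick(7): ref=8.0000 raw=[12.0000 12.0000]
After op 3 sync(0): ref=8.0000 raw=[8.0000 12.0000]
After op 4 tick(2): ref=10.0000 raw=[11.0000 15.0000]
After op 5 tick(1): ref=11.0000 raw=[12.5000 16.5000]
Wrap final raw readings (mod 60): 12.5000 mod 60 = 12.5000; 16.5000 mod 60 = 16.5000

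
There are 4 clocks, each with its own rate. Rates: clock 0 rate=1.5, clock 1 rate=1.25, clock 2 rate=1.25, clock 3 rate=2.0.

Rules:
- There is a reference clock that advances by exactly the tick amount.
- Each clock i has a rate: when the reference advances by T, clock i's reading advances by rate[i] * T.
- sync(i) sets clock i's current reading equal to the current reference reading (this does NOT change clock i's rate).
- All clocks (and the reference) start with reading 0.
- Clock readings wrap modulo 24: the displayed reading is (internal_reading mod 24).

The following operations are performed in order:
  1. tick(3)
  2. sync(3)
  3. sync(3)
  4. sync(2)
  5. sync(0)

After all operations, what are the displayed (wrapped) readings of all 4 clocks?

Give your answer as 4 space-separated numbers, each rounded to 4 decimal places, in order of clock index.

After op 1 tick(3): ref=3.0000 raw=[4.5000 3.7500 3.7500 6.0000]
After op 2 sync(3): ref=3.0000 raw=[4.5000 3.7500 3.7500 3.0000]
After op 3 sync(3): ref=3.0000 raw=[4.5000 3.7500 3.7500 3.0000]
After op 4 sync(2): ref=3.0000 raw=[4.5000 3.7500 3.0000 3.0000]
After op 5 sync(0): ref=3.0000 raw=[3.0000 3.7500 3.0000 3.0000]
Wrap final raw readings (mod 24): 3.0000 mod 24 = 3.0000; 3.7500 mod 24 = 3.7500; 3.0000 mod 24 = 3.0000; 3.0000 mod 24 = 3.0000

Answer: 3.0000 3.7500 3.0000 3.0000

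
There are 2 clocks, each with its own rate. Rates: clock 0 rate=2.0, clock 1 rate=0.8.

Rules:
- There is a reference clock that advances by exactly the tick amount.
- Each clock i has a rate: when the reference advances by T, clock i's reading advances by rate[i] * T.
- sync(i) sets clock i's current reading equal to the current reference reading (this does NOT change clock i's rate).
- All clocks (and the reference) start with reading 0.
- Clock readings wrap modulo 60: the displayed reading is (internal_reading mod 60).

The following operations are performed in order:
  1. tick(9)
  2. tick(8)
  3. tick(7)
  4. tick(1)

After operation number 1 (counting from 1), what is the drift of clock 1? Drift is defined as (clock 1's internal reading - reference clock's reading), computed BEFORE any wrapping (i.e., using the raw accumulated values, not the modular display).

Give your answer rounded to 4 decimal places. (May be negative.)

After op 1 tick(9): ref=9.0000 raw=[18.0000 7.2000]
Drift of clock 1 after op 1: 7.2000 - 9.0000 = -1.8000

Answer: -1.8000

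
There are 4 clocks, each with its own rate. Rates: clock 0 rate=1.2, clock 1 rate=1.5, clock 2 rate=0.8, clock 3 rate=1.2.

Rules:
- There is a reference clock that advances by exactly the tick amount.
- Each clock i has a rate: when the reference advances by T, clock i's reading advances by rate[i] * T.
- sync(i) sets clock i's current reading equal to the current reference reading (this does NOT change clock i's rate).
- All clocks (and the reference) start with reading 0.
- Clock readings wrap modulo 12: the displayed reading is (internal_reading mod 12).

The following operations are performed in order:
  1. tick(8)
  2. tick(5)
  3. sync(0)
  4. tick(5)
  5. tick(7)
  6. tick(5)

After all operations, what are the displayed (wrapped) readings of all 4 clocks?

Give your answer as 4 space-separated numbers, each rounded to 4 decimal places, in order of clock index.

Answer: 9.4000 9.0000 0.0000 0.0000

Derivation:
After op 1 tick(8): ref=8.0000 raw=[9.6000 12.0000 6.4000 9.6000]
After op 2 tick(5): ref=13.0000 raw=[15.6000 19.5000 10.4000 15.6000]
After op 3 sync(0): ref=13.0000 raw=[13.0000 19.5000 10.4000 15.6000]
After op 4 tick(5): ref=18.0000 raw=[19.0000 27.0000 14.4000 21.6000]
After op 5 tick(7): ref=25.0000 raw=[27.4000 37.5000 20.0000 30.0000]
After op 6 tick(5): ref=30.0000 raw=[33.4000 45.0000 24.0000 36.0000]
Wrap final raw readings (mod 12): 33.4000 mod 12 = 9.4000; 45.0000 mod 12 = 9.0000; 24.0000 mod 12 = 0.0000; 36.0000 mod 12 = 0.0000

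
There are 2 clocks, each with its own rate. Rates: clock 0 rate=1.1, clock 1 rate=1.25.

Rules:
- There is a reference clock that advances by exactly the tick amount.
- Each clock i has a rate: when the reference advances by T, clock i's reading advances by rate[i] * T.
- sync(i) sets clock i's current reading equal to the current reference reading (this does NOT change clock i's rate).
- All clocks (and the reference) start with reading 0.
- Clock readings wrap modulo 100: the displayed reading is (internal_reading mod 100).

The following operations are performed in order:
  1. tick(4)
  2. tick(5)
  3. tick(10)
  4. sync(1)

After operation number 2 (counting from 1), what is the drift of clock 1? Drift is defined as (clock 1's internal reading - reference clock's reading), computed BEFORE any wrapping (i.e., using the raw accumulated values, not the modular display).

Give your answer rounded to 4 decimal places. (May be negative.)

Answer: 2.2500

Derivation:
After op 1 tick(4): ref=4.0000 raw=[4.4000 5.0000]
After op 2 tick(5): ref=9.0000 raw=[9.9000 11.2500]
Drift of clock 1 after op 2: 11.2500 - 9.0000 = 2.2500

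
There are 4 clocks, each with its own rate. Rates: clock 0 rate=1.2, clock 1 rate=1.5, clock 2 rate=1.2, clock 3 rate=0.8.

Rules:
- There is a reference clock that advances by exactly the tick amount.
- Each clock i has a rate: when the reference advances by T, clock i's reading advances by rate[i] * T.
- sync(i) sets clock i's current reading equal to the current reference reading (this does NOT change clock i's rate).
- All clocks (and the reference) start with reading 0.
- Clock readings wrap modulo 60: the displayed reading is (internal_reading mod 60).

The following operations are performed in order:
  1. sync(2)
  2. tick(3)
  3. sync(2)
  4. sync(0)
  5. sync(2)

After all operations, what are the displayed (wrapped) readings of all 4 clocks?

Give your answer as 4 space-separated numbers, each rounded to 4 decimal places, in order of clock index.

Answer: 3.0000 4.5000 3.0000 2.4000

Derivation:
After op 1 sync(2): ref=0.0000 raw=[0.0000 0.0000 0.0000 0.0000]
After op 2 tick(3): ref=3.0000 raw=[3.6000 4.5000 3.6000 2.4000]
After op 3 sync(2): ref=3.0000 raw=[3.6000 4.5000 3.0000 2.4000]
After op 4 sync(0): ref=3.0000 raw=[3.0000 4.5000 3.0000 2.4000]
After op 5 sync(2): ref=3.0000 raw=[3.0000 4.5000 3.0000 2.4000]
Wrap final raw readings (mod 60): 3.0000 mod 60 = 3.0000; 4.5000 mod 60 = 4.5000; 3.0000 mod 60 = 3.0000; 2.4000 mod 60 = 2.4000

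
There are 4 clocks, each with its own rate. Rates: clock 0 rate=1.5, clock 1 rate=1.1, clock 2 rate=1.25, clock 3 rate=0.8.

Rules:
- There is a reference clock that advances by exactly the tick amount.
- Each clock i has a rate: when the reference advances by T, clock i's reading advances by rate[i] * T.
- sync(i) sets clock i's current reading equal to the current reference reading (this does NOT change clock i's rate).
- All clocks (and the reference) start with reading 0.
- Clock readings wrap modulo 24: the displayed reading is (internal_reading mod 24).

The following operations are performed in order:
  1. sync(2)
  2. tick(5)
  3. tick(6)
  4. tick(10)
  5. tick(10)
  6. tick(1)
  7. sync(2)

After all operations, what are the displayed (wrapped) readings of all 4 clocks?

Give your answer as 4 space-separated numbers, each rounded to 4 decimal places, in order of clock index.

Answer: 0.0000 11.2000 8.0000 1.6000

Derivation:
After op 1 sync(2): ref=0.0000 raw=[0.0000 0.0000 0.0000 0.0000]
After op 2 tick(5): ref=5.0000 raw=[7.5000 5.5000 6.2500 4.0000]
After op 3 tick(6): ref=11.0000 raw=[16.5000 12.1000 13.7500 8.8000]
After op 4 tick(10): ref=21.0000 raw=[31.5000 23.1000 26.2500 16.8000]
After op 5 tick(10): ref=31.0000 raw=[46.5000 34.1000 38.7500 24.8000]
After op 6 tick(1): ref=32.0000 raw=[48.0000 35.2000 40.0000 25.6000]
After op 7 sync(2): ref=32.0000 raw=[48.0000 35.2000 32.0000 25.6000]
Wrap final raw readings (mod 24): 48.0000 mod 24 = 0.0000; 35.2000 mod 24 = 11.2000; 32.0000 mod 24 = 8.0000; 25.6000 mod 24 = 1.6000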